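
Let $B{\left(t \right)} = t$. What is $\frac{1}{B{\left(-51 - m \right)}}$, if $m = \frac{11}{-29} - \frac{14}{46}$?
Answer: $- \frac{667}{33561} \approx -0.019874$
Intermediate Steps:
$m = - \frac{456}{667}$ ($m = 11 \left(- \frac{1}{29}\right) - \frac{7}{23} = - \frac{11}{29} - \frac{7}{23} = - \frac{456}{667} \approx -0.68366$)
$\frac{1}{B{\left(-51 - m \right)}} = \frac{1}{-51 - - \frac{456}{667}} = \frac{1}{-51 + \frac{456}{667}} = \frac{1}{- \frac{33561}{667}} = - \frac{667}{33561}$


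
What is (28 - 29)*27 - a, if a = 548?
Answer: -575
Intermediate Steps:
(28 - 29)*27 - a = (28 - 29)*27 - 1*548 = -1*27 - 548 = -27 - 548 = -575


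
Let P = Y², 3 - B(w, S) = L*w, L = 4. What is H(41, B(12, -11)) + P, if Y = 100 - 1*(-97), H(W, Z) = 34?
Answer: 38843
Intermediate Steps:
B(w, S) = 3 - 4*w
Y = 197 (Y = 100 + 97 = 197)
P = 38809 (P = 197² = 38809)
H(41, B(12, -11)) + P = 34 + 38809 = 38843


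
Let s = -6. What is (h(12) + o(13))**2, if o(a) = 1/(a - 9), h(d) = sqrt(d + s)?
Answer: 97/16 + sqrt(6)/2 ≈ 7.2872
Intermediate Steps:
h(d) = sqrt(-6 + d) (h(d) = sqrt(d - 6) = sqrt(-6 + d))
o(a) = 1/(-9 + a)
(h(12) + o(13))**2 = (sqrt(-6 + 12) + 1/(-9 + 13))**2 = (sqrt(6) + 1/4)**2 = (1/4 + sqrt(6))**2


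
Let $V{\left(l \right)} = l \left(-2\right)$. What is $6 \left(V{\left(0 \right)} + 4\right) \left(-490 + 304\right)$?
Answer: $-4464$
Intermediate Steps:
$V{\left(l \right)} = - 2 l$
$6 \left(V{\left(0 \right)} + 4\right) \left(-490 + 304\right) = 6 \left(\left(-2\right) 0 + 4\right) \left(-490 + 304\right) = 6 \left(0 + 4\right) \left(-186\right) = 6 \cdot 4 \left(-186\right) = 24 \left(-186\right) = -4464$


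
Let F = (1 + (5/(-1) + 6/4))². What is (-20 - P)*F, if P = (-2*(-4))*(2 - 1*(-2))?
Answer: -325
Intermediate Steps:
P = 32 (P = 8*(2 + 2) = 8*4 = 32)
F = 25/4 (F = (1 + (5*(-1) + 6*(¼)))² = (1 + (-5 + 3/2))² = (1 - 7/2)² = (-5/2)² = 25/4 ≈ 6.2500)
(-20 - P)*F = (-20 - 1*32)*(25/4) = (-20 - 32)*(25/4) = -52*25/4 = -325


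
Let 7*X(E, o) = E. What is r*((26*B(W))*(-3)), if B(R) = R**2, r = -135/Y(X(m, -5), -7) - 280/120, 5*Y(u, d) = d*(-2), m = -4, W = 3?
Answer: 248391/7 ≈ 35484.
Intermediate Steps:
X(E, o) = E/7
Y(u, d) = -2*d/5 (Y(u, d) = (d*(-2))/5 = (-2*d)/5 = -2*d/5)
r = -2123/42 (r = -135/((-2/5*(-7))) - 280/120 = -135/14/5 - 280*1/120 = -135*5/14 - 7/3 = -675/14 - 7/3 = -2123/42 ≈ -50.548)
r*((26*B(W))*(-3)) = -2123*26*3**2*(-3)/42 = -2123*26*9*(-3)/42 = -82797*(-3)/7 = -2123/42*(-702) = 248391/7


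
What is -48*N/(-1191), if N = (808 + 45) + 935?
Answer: 28608/397 ≈ 72.060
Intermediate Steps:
N = 1788 (N = 853 + 935 = 1788)
-48*N/(-1191) = -85824/(-1191) = -85824*(-1)/1191 = -48*(-596/397) = 28608/397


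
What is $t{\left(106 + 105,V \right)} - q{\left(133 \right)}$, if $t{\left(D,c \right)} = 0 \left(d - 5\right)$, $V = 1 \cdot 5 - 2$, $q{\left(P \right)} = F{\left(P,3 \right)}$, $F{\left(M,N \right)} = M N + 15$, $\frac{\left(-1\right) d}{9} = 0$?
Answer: $-414$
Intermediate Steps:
$d = 0$ ($d = \left(-9\right) 0 = 0$)
$F{\left(M,N \right)} = 15 + M N$
$q{\left(P \right)} = 15 + 3 P$ ($q{\left(P \right)} = 15 + P 3 = 15 + 3 P$)
$V = 3$ ($V = 5 - 2 = 3$)
$t{\left(D,c \right)} = 0$ ($t{\left(D,c \right)} = 0 \left(0 - 5\right) = 0 \left(-5\right) = 0$)
$t{\left(106 + 105,V \right)} - q{\left(133 \right)} = 0 - \left(15 + 3 \cdot 133\right) = 0 - \left(15 + 399\right) = 0 - 414 = -414$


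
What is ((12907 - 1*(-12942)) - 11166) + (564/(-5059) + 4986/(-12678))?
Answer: 156950984800/10689667 ≈ 14683.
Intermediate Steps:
((12907 - 1*(-12942)) - 11166) + (564/(-5059) + 4986/(-12678)) = ((12907 + 12942) - 11166) + (564*(-1/5059) + 4986*(-1/12678)) = (25849 - 11166) + (-564/5059 - 831/2113) = 14683 - 5395761/10689667 = 156950984800/10689667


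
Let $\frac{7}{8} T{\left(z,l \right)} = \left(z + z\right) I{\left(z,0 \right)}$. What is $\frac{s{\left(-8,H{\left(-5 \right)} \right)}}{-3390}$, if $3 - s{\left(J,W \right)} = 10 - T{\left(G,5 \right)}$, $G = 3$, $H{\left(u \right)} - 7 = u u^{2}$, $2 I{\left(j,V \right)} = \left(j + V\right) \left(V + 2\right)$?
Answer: $- \frac{19}{4746} \approx -0.0040034$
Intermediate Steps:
$I{\left(j,V \right)} = \frac{\left(2 + V\right) \left(V + j\right)}{2}$ ($I{\left(j,V \right)} = \frac{\left(j + V\right) \left(V + 2\right)}{2} = \frac{\left(V + j\right) \left(2 + V\right)}{2} = \frac{\left(2 + V\right) \left(V + j\right)}{2}$)
$H{\left(u \right)} = 7 + u^{3}$ ($H{\left(u \right)} = 7 + u u^{2} = 7 + u^{3}$)
$T{\left(z,l \right)} = \frac{16 z^{2}}{7}$ ($T{\left(z,l \right)} = \frac{8 \left(z + z\right) \left(0 + z + \frac{0^{2}}{2} + \frac{1}{2} \cdot 0 z\right)}{7} = \frac{8 \cdot 2 z \left(0 + z + \frac{1}{2} \cdot 0 + 0\right)}{7} = \frac{8 \cdot 2 z \left(0 + z + 0 + 0\right)}{7} = \frac{8 \cdot 2 z z}{7} = \frac{8 \cdot 2 z^{2}}{7} = \frac{16 z^{2}}{7}$)
$s{\left(J,W \right)} = \frac{95}{7}$ ($s{\left(J,W \right)} = 3 - \left(10 - \frac{16 \cdot 3^{2}}{7}\right) = 3 - \left(10 - \frac{16}{7} \cdot 9\right) = 3 - \left(10 - \frac{144}{7}\right) = 3 - - \frac{74}{7} = 3 + \frac{74}{7} = \frac{95}{7}$)
$\frac{s{\left(-8,H{\left(-5 \right)} \right)}}{-3390} = \frac{95}{7 \left(-3390\right)} = \frac{95}{7} \left(- \frac{1}{3390}\right) = - \frac{19}{4746}$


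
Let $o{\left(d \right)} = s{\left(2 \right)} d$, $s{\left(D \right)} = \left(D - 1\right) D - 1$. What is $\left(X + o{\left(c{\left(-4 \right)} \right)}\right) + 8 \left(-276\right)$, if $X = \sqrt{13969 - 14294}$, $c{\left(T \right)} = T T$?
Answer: $-2192 + 5 i \sqrt{13} \approx -2192.0 + 18.028 i$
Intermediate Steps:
$c{\left(T \right)} = T^{2}$
$s{\left(D \right)} = -1 + D \left(-1 + D\right)$ ($s{\left(D \right)} = \left(-1 + D\right) D - 1 = D \left(-1 + D\right) - 1 = -1 + D \left(-1 + D\right)$)
$X = 5 i \sqrt{13}$ ($X = \sqrt{-325} = 5 i \sqrt{13} \approx 18.028 i$)
$o{\left(d \right)} = d$ ($o{\left(d \right)} = \left(-1 + 2^{2} - 2\right) d = \left(-1 + 4 - 2\right) d = 1 d = d$)
$\left(X + o{\left(c{\left(-4 \right)} \right)}\right) + 8 \left(-276\right) = \left(5 i \sqrt{13} + \left(-4\right)^{2}\right) + 8 \left(-276\right) = \left(5 i \sqrt{13} + 16\right) - 2208 = \left(16 + 5 i \sqrt{13}\right) - 2208 = -2192 + 5 i \sqrt{13}$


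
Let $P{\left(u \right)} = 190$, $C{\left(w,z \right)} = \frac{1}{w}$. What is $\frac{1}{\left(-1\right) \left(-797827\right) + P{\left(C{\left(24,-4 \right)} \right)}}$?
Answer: $\frac{1}{798017} \approx 1.2531 \cdot 10^{-6}$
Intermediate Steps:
$\frac{1}{\left(-1\right) \left(-797827\right) + P{\left(C{\left(24,-4 \right)} \right)}} = \frac{1}{\left(-1\right) \left(-797827\right) + 190} = \frac{1}{797827 + 190} = \frac{1}{798017}$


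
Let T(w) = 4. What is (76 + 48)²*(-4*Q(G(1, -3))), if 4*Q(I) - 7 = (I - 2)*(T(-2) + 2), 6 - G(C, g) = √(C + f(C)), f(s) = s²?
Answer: -476656 + 92256*√2 ≈ -3.4619e+5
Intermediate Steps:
G(C, g) = 6 - √(C + C²)
Q(I) = -5/4 + 3*I/2 (Q(I) = 7/4 + ((I - 2)*(4 + 2))/4 = 7/4 + ((-2 + I)*6)/4 = 7/4 + (-12 + 6*I)/4 = 7/4 + (-3 + 3*I/2) = -5/4 + 3*I/2)
(76 + 48)²*(-4*Q(G(1, -3))) = (76 + 48)²*(-4*(-5/4 + 3*(6 - √(1*(1 + 1)))/2)) = 124²*(-4*(-5/4 + 3*(6 - √(1*2))/2)) = 15376*(-4*(-5/4 + 3*(6 - √2)/2)) = 15376*(-4*(-5/4 + (9 - 3*√2/2))) = 15376*(-4*(31/4 - 3*√2/2)) = 15376*(-31 + 6*√2) = -476656 + 92256*√2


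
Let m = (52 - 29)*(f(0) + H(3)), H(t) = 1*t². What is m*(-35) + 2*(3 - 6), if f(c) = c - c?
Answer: -7251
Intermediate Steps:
H(t) = t²
f(c) = 0
m = 207 (m = (52 - 29)*(0 + 3²) = 23*(0 + 9) = 23*9 = 207)
m*(-35) + 2*(3 - 6) = 207*(-35) + 2*(3 - 6) = -7245 + 2*(-3) = -7245 - 6 = -7251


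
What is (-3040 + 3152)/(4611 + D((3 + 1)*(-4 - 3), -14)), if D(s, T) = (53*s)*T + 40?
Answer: 112/25427 ≈ 0.0044048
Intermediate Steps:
D(s, T) = 40 + 53*T*s (D(s, T) = 53*T*s + 40 = 40 + 53*T*s)
(-3040 + 3152)/(4611 + D((3 + 1)*(-4 - 3), -14)) = (-3040 + 3152)/(4611 + (40 + 53*(-14)*((3 + 1)*(-4 - 3)))) = 112/(4611 + (40 + 53*(-14)*(4*(-7)))) = 112/(4611 + (40 + 53*(-14)*(-28))) = 112/(4611 + (40 + 20776)) = 112/(4611 + 20816) = 112/25427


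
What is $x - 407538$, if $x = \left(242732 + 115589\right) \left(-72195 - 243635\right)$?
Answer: $-113168928968$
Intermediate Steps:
$x = -113168521430$ ($x = 358321 \left(-315830\right) = -113168521430$)
$x - 407538 = -113168521430 - 407538 = -113168928968$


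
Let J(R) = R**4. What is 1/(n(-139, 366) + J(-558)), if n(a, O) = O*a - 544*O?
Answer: 1/96947290518 ≈ 1.0315e-11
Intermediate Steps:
n(a, O) = -544*O + O*a
1/(n(-139, 366) + J(-558)) = 1/(366*(-544 - 139) + (-558)**4) = 1/(366*(-683) + 96947540496) = 1/(-249978 + 96947540496) = 1/96947290518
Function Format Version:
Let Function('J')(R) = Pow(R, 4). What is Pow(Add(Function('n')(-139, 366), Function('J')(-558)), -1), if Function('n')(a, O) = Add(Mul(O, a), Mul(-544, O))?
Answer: Rational(1, 96947290518) ≈ 1.0315e-11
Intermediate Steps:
Function('n')(a, O) = Add(Mul(-544, O), Mul(O, a))
Pow(Add(Function('n')(-139, 366), Function('J')(-558)), -1) = Pow(Add(Mul(366, Add(-544, -139)), Pow(-558, 4)), -1) = Pow(Add(Mul(366, -683), 96947540496), -1) = Pow(Add(-249978, 96947540496), -1) = Pow(96947290518, -1) = Rational(1, 96947290518)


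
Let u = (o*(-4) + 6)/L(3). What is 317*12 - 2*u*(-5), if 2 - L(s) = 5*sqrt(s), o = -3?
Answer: 269724/71 - 900*sqrt(3)/71 ≈ 3777.0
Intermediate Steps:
L(s) = 2 - 5*sqrt(s)
u = 18/(2 - 5*sqrt(3)) (u = (-3*(-4) + 6)/(2 - 5*sqrt(3)) = (12 + 6)/(2 - 5*sqrt(3)) = 18/(2 - 5*sqrt(3)) ≈ -2.7026)
317*12 - 2*u*(-5) = 317*12 - 2*(-36/71 - 90*sqrt(3)/71)*(-5) = 3804 + (72/71 + 180*sqrt(3)/71)*(-5) = 3804 + (-360/71 - 900*sqrt(3)/71) = 269724/71 - 900*sqrt(3)/71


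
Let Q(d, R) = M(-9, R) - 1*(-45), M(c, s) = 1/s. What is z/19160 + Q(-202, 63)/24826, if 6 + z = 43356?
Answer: 3392769253/1498348404 ≈ 2.2643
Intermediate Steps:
z = 43350 (z = -6 + 43356 = 43350)
Q(d, R) = 45 + 1/R (Q(d, R) = 1/R - 1*(-45) = 1/R + 45 = 45 + 1/R)
z/19160 + Q(-202, 63)/24826 = 43350/19160 + (45 + 1/63)/24826 = 43350*(1/19160) + (45 + 1/63)*(1/24826) = 4335/1916 + (2836/63)*(1/24826) = 4335/1916 + 1418/782019 = 3392769253/1498348404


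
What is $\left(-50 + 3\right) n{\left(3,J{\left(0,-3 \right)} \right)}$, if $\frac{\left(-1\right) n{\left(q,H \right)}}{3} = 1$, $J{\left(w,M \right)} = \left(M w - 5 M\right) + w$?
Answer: $141$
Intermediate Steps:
$J{\left(w,M \right)} = w - 5 M + M w$ ($J{\left(w,M \right)} = \left(- 5 M + M w\right) + w = w - 5 M + M w$)
$n{\left(q,H \right)} = -3$ ($n{\left(q,H \right)} = \left(-3\right) 1 = -3$)
$\left(-50 + 3\right) n{\left(3,J{\left(0,-3 \right)} \right)} = \left(-50 + 3\right) \left(-3\right) = \left(-47\right) \left(-3\right) = 141$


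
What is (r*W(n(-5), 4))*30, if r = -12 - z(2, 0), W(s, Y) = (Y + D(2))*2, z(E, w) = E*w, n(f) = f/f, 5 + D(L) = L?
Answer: -720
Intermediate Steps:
D(L) = -5 + L
n(f) = 1
W(s, Y) = -6 + 2*Y (W(s, Y) = (Y + (-5 + 2))*2 = (Y - 3)*2 = (-3 + Y)*2 = -6 + 2*Y)
r = -12 (r = -12 - 2*0 = -12 - 1*0 = -12 + 0 = -12)
(r*W(n(-5), 4))*30 = -12*(-6 + 2*4)*30 = -12*(-6 + 8)*30 = -12*2*30 = -24*30 = -720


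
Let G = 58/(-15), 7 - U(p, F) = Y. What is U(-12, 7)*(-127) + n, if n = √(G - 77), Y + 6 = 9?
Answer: -508 + I*√18195/15 ≈ -508.0 + 8.9926*I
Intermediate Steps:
Y = 3 (Y = -6 + 9 = 3)
U(p, F) = 4 (U(p, F) = 7 - 1*3 = 7 - 3 = 4)
G = -58/15 (G = 58*(-1/15) = -58/15 ≈ -3.8667)
n = I*√18195/15 (n = √(-58/15 - 77) = √(-1213/15) = I*√18195/15 ≈ 8.9926*I)
U(-12, 7)*(-127) + n = 4*(-127) + I*√18195/15 = -508 + I*√18195/15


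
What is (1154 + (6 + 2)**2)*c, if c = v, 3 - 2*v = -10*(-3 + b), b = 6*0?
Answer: -16443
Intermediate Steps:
b = 0
v = -27/2 (v = 3/2 - (-5)*(-3 + 0) = 3/2 - (-5)*(-3) = 3/2 - 1/2*30 = 3/2 - 15 = -27/2 ≈ -13.500)
c = -27/2 ≈ -13.500
(1154 + (6 + 2)**2)*c = (1154 + (6 + 2)**2)*(-27/2) = (1154 + 8**2)*(-27/2) = (1154 + 64)*(-27/2) = 1218*(-27/2) = -16443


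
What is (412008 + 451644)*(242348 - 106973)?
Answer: 116916889500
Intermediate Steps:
(412008 + 451644)*(242348 - 106973) = 863652*135375 = 116916889500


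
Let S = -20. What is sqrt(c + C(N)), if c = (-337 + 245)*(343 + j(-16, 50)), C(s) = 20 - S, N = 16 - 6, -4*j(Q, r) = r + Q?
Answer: 11*I*sqrt(254) ≈ 175.31*I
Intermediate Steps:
j(Q, r) = -Q/4 - r/4 (j(Q, r) = -(r + Q)/4 = -(Q + r)/4 = -Q/4 - r/4)
N = 10
C(s) = 40 (C(s) = 20 - 1*(-20) = 20 + 20 = 40)
c = -30774 (c = (-337 + 245)*(343 + (-1/4*(-16) - 1/4*50)) = -92*(343 + (4 - 25/2)) = -92*(343 - 17/2) = -92*669/2 = -30774)
sqrt(c + C(N)) = sqrt(-30774 + 40) = sqrt(-30734) = 11*I*sqrt(254)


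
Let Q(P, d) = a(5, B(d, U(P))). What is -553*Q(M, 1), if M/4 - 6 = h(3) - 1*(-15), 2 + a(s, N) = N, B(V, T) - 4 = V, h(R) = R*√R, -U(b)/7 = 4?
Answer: -1659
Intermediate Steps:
U(b) = -28 (U(b) = -7*4 = -28)
h(R) = R^(3/2)
B(V, T) = 4 + V
a(s, N) = -2 + N
M = 84 + 12*√3 (M = 24 + 4*(3^(3/2) - 1*(-15)) = 24 + 4*(3*√3 + 15) = 24 + 4*(15 + 3*√3) = 24 + (60 + 12*√3) = 84 + 12*√3 ≈ 104.78)
Q(P, d) = 2 + d (Q(P, d) = -2 + (4 + d) = 2 + d)
-553*Q(M, 1) = -553*(2 + 1) = -553*3 = -1659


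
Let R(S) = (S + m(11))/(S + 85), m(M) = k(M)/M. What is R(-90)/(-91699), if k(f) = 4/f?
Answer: -10886/55477895 ≈ -0.00019622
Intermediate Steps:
m(M) = 4/M² (m(M) = (4/M)/M = 4/M²)
R(S) = (4/121 + S)/(85 + S) (R(S) = (S + 4/11²)/(S + 85) = (S + 4*(1/121))/(85 + S) = (S + 4/121)/(85 + S) = (4/121 + S)/(85 + S))
R(-90)/(-91699) = ((4/121 - 90)/(85 - 90))/(-91699) = (-10886/121/(-5))*(-1/91699) = -⅕*(-10886/121)*(-1/91699) = (10886/605)*(-1/91699) = -10886/55477895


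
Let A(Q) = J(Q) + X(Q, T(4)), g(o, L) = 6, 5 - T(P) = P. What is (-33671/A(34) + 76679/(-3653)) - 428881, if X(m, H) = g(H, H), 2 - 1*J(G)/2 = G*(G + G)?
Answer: -7228995176645/16854942 ≈ -4.2889e+5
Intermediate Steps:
T(P) = 5 - P
J(G) = 4 - 4*G² (J(G) = 4 - 2*G*(G + G) = 4 - 2*G*2*G = 4 - 4*G²)
X(m, H) = 6
A(Q) = 10 - 4*Q² (A(Q) = (4 - 4*Q²) + 6 = 10 - 4*Q²)
(-33671/A(34) + 76679/(-3653)) - 428881 = (-33671/(10 - 4*34²) + 76679/(-3653)) - 428881 = (-33671/(10 - 4*1156) + 76679*(-1/3653)) - 428881 = (-33671/(10 - 4624) - 76679/3653) - 428881 = (-33671/(-4614) - 76679/3653) - 428881 = (-33671*(-1/4614) - 76679/3653) - 428881 = (33671/4614 - 76679/3653) - 428881 = -230796743/16854942 - 428881 = -7228995176645/16854942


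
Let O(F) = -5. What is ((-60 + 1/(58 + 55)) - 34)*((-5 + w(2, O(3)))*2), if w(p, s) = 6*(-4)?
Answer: 616018/113 ≈ 5451.5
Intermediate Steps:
w(p, s) = -24
((-60 + 1/(58 + 55)) - 34)*((-5 + w(2, O(3)))*2) = ((-60 + 1/(58 + 55)) - 34)*((-5 - 24)*2) = ((-60 + 1/113) - 34)*(-29*2) = ((-60 + 1/113) - 34)*(-58) = (-6779/113 - 34)*(-58) = -10621/113*(-58) = 616018/113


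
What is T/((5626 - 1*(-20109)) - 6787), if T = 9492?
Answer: 791/1579 ≈ 0.50095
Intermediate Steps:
T/((5626 - 1*(-20109)) - 6787) = 9492/((5626 - 1*(-20109)) - 6787) = 9492/((5626 + 20109) - 6787) = 9492/(25735 - 6787) = 9492/18948 = 9492*(1/18948) = 791/1579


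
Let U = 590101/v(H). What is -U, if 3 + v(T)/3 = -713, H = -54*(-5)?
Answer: 590101/2148 ≈ 274.72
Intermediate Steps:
H = 270
v(T) = -2148 (v(T) = -9 + 3*(-713) = -9 - 2139 = -2148)
U = -590101/2148 (U = 590101/(-2148) = 590101*(-1/2148) = -590101/2148 ≈ -274.72)
-U = -1*(-590101/2148) = 590101/2148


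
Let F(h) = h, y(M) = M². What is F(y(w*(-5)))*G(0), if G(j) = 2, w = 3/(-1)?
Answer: 450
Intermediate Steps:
w = -3 (w = 3*(-1) = -3)
F(y(w*(-5)))*G(0) = (-3*(-5))²*2 = 15²*2 = 225*2 = 450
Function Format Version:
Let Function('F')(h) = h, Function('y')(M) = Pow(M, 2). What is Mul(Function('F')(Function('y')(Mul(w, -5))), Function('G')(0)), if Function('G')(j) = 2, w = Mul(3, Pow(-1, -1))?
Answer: 450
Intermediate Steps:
w = -3 (w = Mul(3, -1) = -3)
Mul(Function('F')(Function('y')(Mul(w, -5))), Function('G')(0)) = Mul(Pow(Mul(-3, -5), 2), 2) = Mul(Pow(15, 2), 2) = Mul(225, 2) = 450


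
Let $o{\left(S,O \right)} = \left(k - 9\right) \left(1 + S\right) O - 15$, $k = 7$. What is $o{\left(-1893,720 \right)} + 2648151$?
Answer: $5372616$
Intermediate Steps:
$o{\left(S,O \right)} = -15 + O \left(-2 - 2 S\right)$ ($o{\left(S,O \right)} = \left(7 - 9\right) \left(1 + S\right) O - 15 = - 2 \left(1 + S\right) O - 15 = \left(-2 - 2 S\right) O - 15 = O \left(-2 - 2 S\right) - 15 = -15 + O \left(-2 - 2 S\right)$)
$o{\left(-1893,720 \right)} + 2648151 = \left(-15 - 1440 - 1440 \left(-1893\right)\right) + 2648151 = \left(-15 - 1440 + 2725920\right) + 2648151 = 2724465 + 2648151 = 5372616$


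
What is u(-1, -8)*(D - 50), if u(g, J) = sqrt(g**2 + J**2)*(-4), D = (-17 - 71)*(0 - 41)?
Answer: -14232*sqrt(65) ≈ -1.1474e+5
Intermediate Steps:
D = 3608 (D = -88*(-41) = 3608)
u(g, J) = -4*sqrt(J**2 + g**2) (u(g, J) = sqrt(J**2 + g**2)*(-4) = -4*sqrt(J**2 + g**2))
u(-1, -8)*(D - 50) = (-4*sqrt((-8)**2 + (-1)**2))*(3608 - 50) = -4*sqrt(64 + 1)*3558 = -4*sqrt(65)*3558 = -14232*sqrt(65)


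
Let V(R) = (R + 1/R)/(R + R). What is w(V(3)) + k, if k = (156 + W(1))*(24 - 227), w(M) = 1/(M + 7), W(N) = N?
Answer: -2167219/68 ≈ -31871.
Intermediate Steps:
V(R) = (R + 1/R)/(2*R) (V(R) = (R + 1/R)/((2*R)) = (R + 1/R)*(1/(2*R)) = (R + 1/R)/(2*R))
w(M) = 1/(7 + M)
k = -31871 (k = (156 + 1)*(24 - 227) = 157*(-203) = -31871)
w(V(3)) + k = 1/(7 + (½)*(1 + 3²)/3²) - 31871 = 1/(7 + (½)*(⅑)*(1 + 9)) - 31871 = 1/(7 + (½)*(⅑)*10) - 31871 = 1/(7 + 5/9) - 31871 = 1/(68/9) - 31871 = 9/68 - 31871 = -2167219/68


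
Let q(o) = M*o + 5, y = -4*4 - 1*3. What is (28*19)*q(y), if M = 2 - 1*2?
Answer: 2660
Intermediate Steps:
M = 0 (M = 2 - 2 = 0)
y = -19 (y = -16 - 3 = -19)
q(o) = 5 (q(o) = 0*o + 5 = 0 + 5 = 5)
(28*19)*q(y) = (28*19)*5 = 532*5 = 2660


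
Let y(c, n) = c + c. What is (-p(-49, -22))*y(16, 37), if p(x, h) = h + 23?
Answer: -32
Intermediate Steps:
p(x, h) = 23 + h
y(c, n) = 2*c
(-p(-49, -22))*y(16, 37) = (-(23 - 22))*(2*16) = -1*1*32 = -1*32 = -32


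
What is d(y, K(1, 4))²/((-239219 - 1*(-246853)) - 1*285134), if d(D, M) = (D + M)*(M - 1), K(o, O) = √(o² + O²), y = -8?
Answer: -1001/138750 + 3*√17/1850 ≈ -0.00052830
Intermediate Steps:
K(o, O) = √(O² + o²)
d(D, M) = (-1 + M)*(D + M) (d(D, M) = (D + M)*(-1 + M) = (-1 + M)*(D + M))
d(y, K(1, 4))²/((-239219 - 1*(-246853)) - 1*285134) = ((√(4² + 1²))² - 1*(-8) - √(4² + 1²) - 8*√(4² + 1²))²/((-239219 - 1*(-246853)) - 1*285134) = ((√(16 + 1))² + 8 - √(16 + 1) - 8*√(16 + 1))²/((-239219 + 246853) - 285134) = ((√17)² + 8 - √17 - 8*√17)²/(7634 - 285134) = (17 + 8 - √17 - 8*√17)²/(-277500) = (25 - 9*√17)²*(-1/277500) = -(25 - 9*√17)²/277500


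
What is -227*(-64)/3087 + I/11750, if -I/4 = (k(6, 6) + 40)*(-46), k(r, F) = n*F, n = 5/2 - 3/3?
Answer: 99268196/18136125 ≈ 5.4735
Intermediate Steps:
n = 3/2 (n = 5*(½) - 3*⅓ = 5/2 - 1 = 3/2 ≈ 1.5000)
k(r, F) = 3*F/2
I = 9016 (I = -4*((3/2)*6 + 40)*(-46) = -4*(9 + 40)*(-46) = -196*(-46) = -4*(-2254) = 9016)
-227*(-64)/3087 + I/11750 = -227*(-64)/3087 + 9016/11750 = 14528*(1/3087) + 9016*(1/11750) = 14528/3087 + 4508/5875 = 99268196/18136125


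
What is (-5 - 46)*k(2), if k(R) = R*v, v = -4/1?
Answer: 408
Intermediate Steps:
v = -4 (v = -4*1 = -4)
k(R) = -4*R (k(R) = R*(-4) = -4*R)
(-5 - 46)*k(2) = (-5 - 46)*(-4*2) = -51*(-8) = 408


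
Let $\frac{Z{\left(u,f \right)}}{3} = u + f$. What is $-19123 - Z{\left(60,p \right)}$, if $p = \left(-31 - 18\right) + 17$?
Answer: $-19207$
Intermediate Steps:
$p = -32$ ($p = -49 + 17 = -32$)
$Z{\left(u,f \right)} = 3 f + 3 u$ ($Z{\left(u,f \right)} = 3 \left(u + f\right) = 3 \left(f + u\right) = 3 f + 3 u$)
$-19123 - Z{\left(60,p \right)} = -19123 - \left(3 \left(-32\right) + 3 \cdot 60\right) = -19123 - \left(-96 + 180\right) = -19123 - 84 = -19207$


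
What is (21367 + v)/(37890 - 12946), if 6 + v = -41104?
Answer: -19743/24944 ≈ -0.79149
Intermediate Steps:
v = -41110 (v = -6 - 41104 = -41110)
(21367 + v)/(37890 - 12946) = (21367 - 41110)/(37890 - 12946) = -19743/24944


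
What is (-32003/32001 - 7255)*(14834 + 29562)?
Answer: -10308718258168/32001 ≈ -3.2214e+8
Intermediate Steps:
(-32003/32001 - 7255)*(14834 + 29562) = (-32003*1/32001 - 7255)*44396 = (-32003/32001 - 7255)*44396 = -232199258/32001*44396 = -10308718258168/32001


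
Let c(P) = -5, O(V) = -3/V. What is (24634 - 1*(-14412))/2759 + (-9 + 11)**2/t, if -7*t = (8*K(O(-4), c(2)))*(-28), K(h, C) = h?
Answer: 237035/16554 ≈ 14.319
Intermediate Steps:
t = 24 (t = -8*(-3/(-4))*(-28)/7 = -8*(-3*(-1/4))*(-28)/7 = -8*(3/4)*(-28)/7 = -6*(-28)/7 = -1/7*(-168) = 24)
(24634 - 1*(-14412))/2759 + (-9 + 11)**2/t = (24634 - 1*(-14412))/2759 + (-9 + 11)**2/24 = (24634 + 14412)*(1/2759) + 2**2*(1/24) = 39046*(1/2759) + 4*(1/24) = 39046/2759 + 1/6 = 237035/16554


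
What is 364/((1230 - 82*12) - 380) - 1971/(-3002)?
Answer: -414307/201134 ≈ -2.0599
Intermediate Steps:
364/((1230 - 82*12) - 380) - 1971/(-3002) = 364/((1230 - 984) - 380) - 1971*(-1/3002) = 364/(246 - 380) + 1971/3002 = 364/(-134) + 1971/3002 = 364*(-1/134) + 1971/3002 = -182/67 + 1971/3002 = -414307/201134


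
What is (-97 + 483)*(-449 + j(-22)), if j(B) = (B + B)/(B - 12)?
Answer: -2937846/17 ≈ -1.7281e+5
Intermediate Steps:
j(B) = 2*B/(-12 + B) (j(B) = (2*B)/(-12 + B) = 2*B/(-12 + B))
(-97 + 483)*(-449 + j(-22)) = (-97 + 483)*(-449 + 2*(-22)/(-12 - 22)) = 386*(-449 + 2*(-22)/(-34)) = 386*(-449 + 2*(-22)*(-1/34)) = 386*(-449 + 22/17) = 386*(-7611/17) = -2937846/17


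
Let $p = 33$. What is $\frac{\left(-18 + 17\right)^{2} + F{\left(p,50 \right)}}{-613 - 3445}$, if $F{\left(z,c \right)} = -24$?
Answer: $\frac{23}{4058} \approx 0.0056678$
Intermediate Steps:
$\frac{\left(-18 + 17\right)^{2} + F{\left(p,50 \right)}}{-613 - 3445} = \frac{\left(-18 + 17\right)^{2} - 24}{-613 - 3445} = \frac{\left(-1\right)^{2} - 24}{-4058} = \left(1 - 24\right) \left(- \frac{1}{4058}\right) = \left(-23\right) \left(- \frac{1}{4058}\right) = \frac{23}{4058}$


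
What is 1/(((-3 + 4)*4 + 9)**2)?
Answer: 1/169 ≈ 0.0059172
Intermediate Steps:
1/(((-3 + 4)*4 + 9)**2) = 1/((1*4 + 9)**2) = 1/((4 + 9)**2) = 1/(13**2) = 1/169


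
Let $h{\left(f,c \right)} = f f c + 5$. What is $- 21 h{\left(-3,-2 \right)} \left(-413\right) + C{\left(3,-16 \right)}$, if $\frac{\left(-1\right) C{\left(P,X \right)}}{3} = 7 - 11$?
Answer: $-112737$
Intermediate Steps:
$C{\left(P,X \right)} = 12$ ($C{\left(P,X \right)} = - 3 \left(7 - 11\right) = \left(-3\right) \left(-4\right) = 12$)
$h{\left(f,c \right)} = 5 + c f^{2}$ ($h{\left(f,c \right)} = f^{2} c + 5 = c f^{2} + 5 = 5 + c f^{2}$)
$- 21 h{\left(-3,-2 \right)} \left(-413\right) + C{\left(3,-16 \right)} = - 21 \left(5 - 2 \left(-3\right)^{2}\right) \left(-413\right) + 12 = - 21 \left(5 - 18\right) \left(-413\right) + 12 = \left(-21\right) \left(-13\right) \left(-413\right) + 12 = 273 \left(-413\right) + 12 = -112749 + 12 = -112737$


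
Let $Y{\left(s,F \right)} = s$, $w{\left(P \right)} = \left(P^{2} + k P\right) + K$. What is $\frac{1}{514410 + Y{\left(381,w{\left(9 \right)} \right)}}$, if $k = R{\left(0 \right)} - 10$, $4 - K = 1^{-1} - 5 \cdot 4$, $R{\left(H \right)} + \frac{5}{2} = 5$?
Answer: $\frac{1}{514791} \approx 1.9425 \cdot 10^{-6}$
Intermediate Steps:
$R{\left(H \right)} = \frac{5}{2}$ ($R{\left(H \right)} = - \frac{5}{2} + 5 = \frac{5}{2}$)
$K = 23$ ($K = 4 - \left(1^{-1} - 5 \cdot 4\right) = 4 - \left(1 - 20\right) = 4 - -19 = 4 + 19 = 23$)
$k = - \frac{15}{2}$ ($k = \frac{5}{2} - 10 = - \frac{15}{2} \approx -7.5$)
$w{\left(P \right)} = 23 + P^{2} - \frac{15 P}{2}$ ($w{\left(P \right)} = \left(P^{2} - \frac{15 P}{2}\right) + 23 = 23 + P^{2} - \frac{15 P}{2}$)
$\frac{1}{514410 + Y{\left(381,w{\left(9 \right)} \right)}} = \frac{1}{514410 + 381} = \frac{1}{514791}$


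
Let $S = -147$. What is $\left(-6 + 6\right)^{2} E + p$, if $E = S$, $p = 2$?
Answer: $2$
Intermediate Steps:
$E = -147$
$\left(-6 + 6\right)^{2} E + p = \left(-6 + 6\right)^{2} \left(-147\right) + 2 = 0^{2} \left(-147\right) + 2 = 0 \left(-147\right) + 2 = 0 + 2 = 2$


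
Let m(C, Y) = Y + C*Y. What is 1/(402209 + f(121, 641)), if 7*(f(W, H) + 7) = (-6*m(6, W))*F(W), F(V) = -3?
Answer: 1/404380 ≈ 2.4729e-6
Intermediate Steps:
f(W, H) = -7 + 18*W (f(W, H) = -7 + (-6*W*(1 + 6)*(-3))/7 = -7 + (-6*W*7*(-3))/7 = -7 + (-42*W*(-3))/7 = -7 + (126*W)/7 = -7 + 18*W)
1/(402209 + f(121, 641)) = 1/(402209 + (-7 + 18*121)) = 1/(402209 + (-7 + 2178)) = 1/(402209 + 2171) = 1/404380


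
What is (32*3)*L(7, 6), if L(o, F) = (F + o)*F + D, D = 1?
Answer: 7584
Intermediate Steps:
L(o, F) = 1 + F*(F + o) (L(o, F) = (F + o)*F + 1 = F*(F + o) + 1 = 1 + F*(F + o))
(32*3)*L(7, 6) = (32*3)*(1 + 6² + 6*7) = 96*(1 + 36 + 42) = 96*79 = 7584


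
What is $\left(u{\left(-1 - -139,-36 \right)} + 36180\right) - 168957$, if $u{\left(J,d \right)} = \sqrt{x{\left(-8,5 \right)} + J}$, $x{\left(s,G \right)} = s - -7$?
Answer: $-132777 + \sqrt{137} \approx -1.3277 \cdot 10^{5}$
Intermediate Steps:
$x{\left(s,G \right)} = 7 + s$ ($x{\left(s,G \right)} = s + 7 = 7 + s$)
$u{\left(J,d \right)} = \sqrt{-1 + J}$ ($u{\left(J,d \right)} = \sqrt{\left(7 - 8\right) + J} = \sqrt{-1 + J}$)
$\left(u{\left(-1 - -139,-36 \right)} + 36180\right) - 168957 = \left(\sqrt{-1 - -138} + 36180\right) - 168957 = \left(\sqrt{-1 + \left(-1 + 139\right)} + 36180\right) - 168957 = \left(\sqrt{-1 + 138} + 36180\right) - 168957 = \left(\sqrt{137} + 36180\right) - 168957 = \left(36180 + \sqrt{137}\right) - 168957 = -132777 + \sqrt{137}$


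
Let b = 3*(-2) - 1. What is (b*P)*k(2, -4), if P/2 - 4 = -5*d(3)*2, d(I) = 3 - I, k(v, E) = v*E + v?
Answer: 336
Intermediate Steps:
k(v, E) = v + E*v (k(v, E) = E*v + v = v + E*v)
b = -7 (b = -6 - 1 = -7)
P = 8 (P = 8 + 2*(-5*(3 - 1*3)*2) = 8 + 2*(-5*(3 - 3)*2) = 8 + 2*(-5*0*2) = 8 + 2*(0*2) = 8 + 2*0 = 8 + 0 = 8)
(b*P)*k(2, -4) = (-7*8)*(2*(1 - 4)) = -112*(-3) = -56*(-6) = 336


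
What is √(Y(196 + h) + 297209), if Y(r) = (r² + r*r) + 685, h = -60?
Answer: √334886 ≈ 578.69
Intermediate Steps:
Y(r) = 685 + 2*r² (Y(r) = (r² + r²) + 685 = 2*r² + 685 = 685 + 2*r²)
√(Y(196 + h) + 297209) = √((685 + 2*(196 - 60)²) + 297209) = √((685 + 2*136²) + 297209) = √((685 + 2*18496) + 297209) = √((685 + 36992) + 297209) = √(37677 + 297209) = √334886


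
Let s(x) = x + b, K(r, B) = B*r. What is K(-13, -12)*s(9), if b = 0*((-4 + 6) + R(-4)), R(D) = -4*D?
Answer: 1404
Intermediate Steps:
b = 0 (b = 0*((-4 + 6) - 4*(-4)) = 0*(2 + 16) = 0*18 = 0)
s(x) = x (s(x) = x + 0 = x)
K(-13, -12)*s(9) = -12*(-13)*9 = 156*9 = 1404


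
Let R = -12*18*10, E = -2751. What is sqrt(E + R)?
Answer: I*sqrt(4911) ≈ 70.078*I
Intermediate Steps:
R = -2160 (R = -216*10 = -2160)
sqrt(E + R) = sqrt(-2751 - 2160) = sqrt(-4911) = I*sqrt(4911)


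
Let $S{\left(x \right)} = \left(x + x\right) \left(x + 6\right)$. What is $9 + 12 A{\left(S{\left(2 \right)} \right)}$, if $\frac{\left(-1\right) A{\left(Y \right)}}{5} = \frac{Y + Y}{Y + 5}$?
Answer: $- \frac{3507}{37} \approx -94.784$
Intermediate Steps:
$S{\left(x \right)} = 2 x \left(6 + x\right)$
$A{\left(Y \right)} = - \frac{10 Y}{5 + Y}$ ($A{\left(Y \right)} = - 5 \frac{Y + Y}{Y + 5} = - 5 \frac{2 Y}{5 + Y} = - \frac{10 Y}{5 + Y}$)
$9 + 12 A{\left(S{\left(2 \right)} \right)} = 9 + 12 \left(- \frac{10 \cdot 2 \cdot 2 \left(6 + 2\right)}{5 + 2 \cdot 2 \left(6 + 2\right)}\right) = 9 + 12 \left(- \frac{10 \cdot 2 \cdot 2 \cdot 8}{5 + 2 \cdot 2 \cdot 8}\right) = 9 + 12 \left(\left(-10\right) 32 \frac{1}{5 + 32}\right) = 9 + 12 \left(\left(-10\right) 32 \cdot \frac{1}{37}\right) = 9 + 12 \left(- \frac{320}{37}\right) = 9 - \frac{3840}{37} = - \frac{3507}{37}$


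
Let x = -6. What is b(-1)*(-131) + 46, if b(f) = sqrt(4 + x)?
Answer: 46 - 131*I*sqrt(2) ≈ 46.0 - 185.26*I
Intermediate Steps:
b(f) = I*sqrt(2) (b(f) = sqrt(4 - 6) = sqrt(-2) = I*sqrt(2))
b(-1)*(-131) + 46 = (I*sqrt(2))*(-131) + 46 = -131*I*sqrt(2) + 46 = 46 - 131*I*sqrt(2)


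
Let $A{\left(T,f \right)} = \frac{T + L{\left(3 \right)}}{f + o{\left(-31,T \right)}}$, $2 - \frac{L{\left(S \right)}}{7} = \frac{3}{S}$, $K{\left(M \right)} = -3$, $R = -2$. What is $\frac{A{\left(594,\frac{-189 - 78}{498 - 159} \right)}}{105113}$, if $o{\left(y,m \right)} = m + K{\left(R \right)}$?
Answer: $\frac{67913}{7010406422} \approx 9.6875 \cdot 10^{-6}$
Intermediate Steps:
$o{\left(y,m \right)} = -3 + m$ ($o{\left(y,m \right)} = m - 3 = -3 + m$)
$L{\left(S \right)} = 14 - \frac{21}{S}$ ($L{\left(S \right)} = 14 - 7 \frac{3}{S} = 14 - \frac{21}{S}$)
$A{\left(T,f \right)} = \frac{7 + T}{-3 + T + f}$ ($A{\left(T,f \right)} = \frac{T + \left(14 - \frac{21}{3}\right)}{f + \left(-3 + T\right)} = \frac{T + \left(14 - 7\right)}{-3 + T + f} = \frac{T + 7}{-3 + T + f} = \frac{7 + T}{-3 + T + f}$)
$\frac{A{\left(594,\frac{-189 - 78}{498 - 159} \right)}}{105113} = \frac{\frac{1}{-3 + 594 + \frac{-189 - 78}{498 - 159}} \left(7 + 594\right)}{105113} = \frac{1}{-3 + 594 - \frac{267}{339}} \cdot 601 \cdot \frac{1}{105113} = \frac{1}{-3 + 594 - \frac{89}{113}} \cdot 601 \cdot \frac{1}{105113} = \frac{1}{\frac{66694}{113}} \cdot 601 \cdot \frac{1}{105113} = \frac{113}{66694} \cdot 601 \cdot \frac{1}{105113} = \frac{67913}{66694} \cdot \frac{1}{105113} = \frac{67913}{7010406422}$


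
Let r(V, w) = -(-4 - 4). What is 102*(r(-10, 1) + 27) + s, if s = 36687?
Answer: 40257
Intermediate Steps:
r(V, w) = 8 (r(V, w) = -1*(-8) = 8)
102*(r(-10, 1) + 27) + s = 102*(8 + 27) + 36687 = 102*35 + 36687 = 3570 + 36687 = 40257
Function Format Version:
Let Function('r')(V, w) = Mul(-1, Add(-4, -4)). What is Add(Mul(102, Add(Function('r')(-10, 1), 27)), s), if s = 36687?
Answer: 40257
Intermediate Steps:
Function('r')(V, w) = 8 (Function('r')(V, w) = Mul(-1, -8) = 8)
Add(Mul(102, Add(Function('r')(-10, 1), 27)), s) = Add(Mul(102, Add(8, 27)), 36687) = Add(Mul(102, 35), 36687) = Add(3570, 36687) = 40257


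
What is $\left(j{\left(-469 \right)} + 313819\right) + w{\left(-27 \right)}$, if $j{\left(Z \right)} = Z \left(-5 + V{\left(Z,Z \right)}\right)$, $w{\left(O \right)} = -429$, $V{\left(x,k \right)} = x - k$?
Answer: $315735$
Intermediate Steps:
$j{\left(Z \right)} = - 5 Z$ ($j{\left(Z \right)} = Z \left(-5 + \left(Z - Z\right)\right) = Z \left(-5 + 0\right) = Z \left(-5\right) = - 5 Z$)
$\left(j{\left(-469 \right)} + 313819\right) + w{\left(-27 \right)} = \left(\left(-5\right) \left(-469\right) + 313819\right) - 429 = \left(2345 + 313819\right) - 429 = 316164 - 429 = 315735$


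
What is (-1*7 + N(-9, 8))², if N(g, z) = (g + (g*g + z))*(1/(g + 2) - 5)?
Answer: 8579041/49 ≈ 1.7508e+5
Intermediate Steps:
N(g, z) = (-5 + 1/(2 + g))*(g + z + g²) (N(g, z) = (g + (g² + z))*(1/(2 + g) - 5) = (g + (z + g²))*(-5 + 1/(2 + g)) = (g + z + g²)*(-5 + 1/(2 + g)) = (-5 + 1/(2 + g))*(g + z + g²))
(-1*7 + N(-9, 8))² = (-1*7 + (-14*(-9)² - 9*(-9) - 9*8 - 5*(-9)³ - 5*(-9)*8)/(2 - 9))² = (-7 + (-14*81 + 81 - 72 - 5*(-729) + 360)/(-7))² = (-7 - (-1134 + 81 - 72 + 3645 + 360)/7)² = (-7 - ⅐*2880)² = (-7 - 2880/7)² = (-2929/7)² = 8579041/49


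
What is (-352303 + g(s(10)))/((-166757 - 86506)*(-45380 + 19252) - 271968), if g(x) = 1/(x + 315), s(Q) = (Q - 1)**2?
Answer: -139511987/2620325543616 ≈ -5.3242e-5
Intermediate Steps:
s(Q) = (-1 + Q)**2
g(x) = 1/(315 + x)
(-352303 + g(s(10)))/((-166757 - 86506)*(-45380 + 19252) - 271968) = (-352303 + 1/(315 + (-1 + 10)**2))/((-166757 - 86506)*(-45380 + 19252) - 271968) = (-352303 + 1/(315 + 9**2))/(-253263*(-26128) - 271968) = (-352303 + 1/(315 + 81))/(6617255664 - 271968) = (-352303 + 1/396)/6616983696 = (-352303 + 1/396)*(1/6616983696) = -139511987/396*1/6616983696 = -139511987/2620325543616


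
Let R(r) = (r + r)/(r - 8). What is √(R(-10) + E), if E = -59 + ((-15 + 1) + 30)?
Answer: I*√377/3 ≈ 6.4722*I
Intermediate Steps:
E = -43 (E = -59 + (-14 + 30) = -59 + 16 = -43)
R(r) = 2*r/(-8 + r) (R(r) = (2*r)/(-8 + r) = 2*r/(-8 + r))
√(R(-10) + E) = √(2*(-10)/(-8 - 10) - 43) = √(2*(-10)/(-18) - 43) = √(2*(-10)*(-1/18) - 43) = √(10/9 - 43) = √(-377/9) = I*√377/3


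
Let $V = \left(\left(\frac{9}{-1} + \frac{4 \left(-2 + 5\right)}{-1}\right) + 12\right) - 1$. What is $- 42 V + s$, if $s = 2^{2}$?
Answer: $424$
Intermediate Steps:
$s = 4$
$V = -10$ ($V = \left(\left(9 \left(-1\right) + 4 \cdot 3 \left(-1\right)\right) + 12\right) - 1 = \left(\left(-9 + 12 \left(-1\right)\right) + 12\right) - 1 = \left(\left(-9 - 12\right) + 12\right) - 1 = \left(-21 + 12\right) - 1 = -9 - 1 = -10$)
$- 42 V + s = \left(-42\right) \left(-10\right) + 4 = 420 + 4 = 424$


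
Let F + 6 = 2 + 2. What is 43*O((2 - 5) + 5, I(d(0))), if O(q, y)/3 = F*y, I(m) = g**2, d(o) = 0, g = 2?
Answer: -1032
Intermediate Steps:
F = -2 (F = -6 + (2 + 2) = -6 + 4 = -2)
I(m) = 4 (I(m) = 2**2 = 4)
O(q, y) = -6*y (O(q, y) = 3*(-2*y) = -6*y)
43*O((2 - 5) + 5, I(d(0))) = 43*(-6*4) = 43*(-24) = -1032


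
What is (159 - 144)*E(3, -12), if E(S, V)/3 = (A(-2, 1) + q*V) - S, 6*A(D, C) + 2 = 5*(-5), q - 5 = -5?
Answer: -675/2 ≈ -337.50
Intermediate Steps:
q = 0 (q = 5 - 5 = 0)
A(D, C) = -9/2 (A(D, C) = -⅓ + (5*(-5))/6 = -⅓ + (⅙)*(-25) = -⅓ - 25/6 = -9/2)
E(S, V) = -27/2 - 3*S (E(S, V) = 3*((-9/2 + 0*V) - S) = 3*((-9/2 + 0) - S) = 3*(-9/2 - S) = -27/2 - 3*S)
(159 - 144)*E(3, -12) = (159 - 144)*(-27/2 - 3*3) = 15*(-27/2 - 9) = 15*(-45/2) = -675/2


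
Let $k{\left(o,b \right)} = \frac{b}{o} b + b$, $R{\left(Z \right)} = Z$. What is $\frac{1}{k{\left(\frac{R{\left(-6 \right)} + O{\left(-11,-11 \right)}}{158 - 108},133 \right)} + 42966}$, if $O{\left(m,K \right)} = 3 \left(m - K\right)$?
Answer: $- \frac{3}{312928} \approx -9.5869 \cdot 10^{-6}$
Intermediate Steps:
$O{\left(m,K \right)} = - 3 K + 3 m$
$k{\left(o,b \right)} = b + \frac{b^{2}}{o}$ ($k{\left(o,b \right)} = \frac{b^{2}}{o} + b = b + \frac{b^{2}}{o}$)
$\frac{1}{k{\left(\frac{R{\left(-6 \right)} + O{\left(-11,-11 \right)}}{158 - 108},133 \right)} + 42966} = \frac{1}{\frac{133 \left(133 + \frac{-6 + \left(\left(-3\right) \left(-11\right) + 3 \left(-11\right)\right)}{158 - 108}\right)}{\left(-6 + \left(\left(-3\right) \left(-11\right) + 3 \left(-11\right)\right)\right) \frac{1}{158 - 108}} + 42966} = \frac{1}{\frac{133 \left(133 + \frac{-6 + \left(33 - 33\right)}{50}\right)}{\left(-6 + \left(33 - 33\right)\right) \frac{1}{50}} + 42966} = \frac{1}{\frac{133 \left(133 + \left(-6 + 0\right) \frac{1}{50}\right)}{\left(-6 + 0\right) \frac{1}{50}} + 42966} = \frac{1}{\frac{133 \left(133 - \frac{3}{25}\right)}{\left(-6\right) \frac{1}{50}} + 42966} = \frac{1}{\frac{133 \left(133 - \frac{3}{25}\right)}{- \frac{3}{25}} + 42966} = \frac{1}{133 \left(- \frac{25}{3}\right) \frac{3322}{25} + 42966} = \frac{1}{- \frac{441826}{3} + 42966} = \frac{1}{- \frac{312928}{3}} = - \frac{3}{312928}$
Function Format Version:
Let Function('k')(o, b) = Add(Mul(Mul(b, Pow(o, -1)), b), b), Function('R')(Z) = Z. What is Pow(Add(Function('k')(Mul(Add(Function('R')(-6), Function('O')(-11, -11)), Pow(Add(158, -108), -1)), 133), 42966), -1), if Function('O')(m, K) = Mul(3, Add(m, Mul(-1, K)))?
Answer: Rational(-3, 312928) ≈ -9.5869e-6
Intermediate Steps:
Function('O')(m, K) = Add(Mul(-3, K), Mul(3, m))
Function('k')(o, b) = Add(b, Mul(Pow(b, 2), Pow(o, -1))) (Function('k')(o, b) = Add(Mul(Pow(b, 2), Pow(o, -1)), b) = Add(b, Mul(Pow(b, 2), Pow(o, -1))))
Pow(Add(Function('k')(Mul(Add(Function('R')(-6), Function('O')(-11, -11)), Pow(Add(158, -108), -1)), 133), 42966), -1) = Pow(Add(Mul(133, Pow(Mul(Add(-6, Add(Mul(-3, -11), Mul(3, -11))), Pow(Add(158, -108), -1)), -1), Add(133, Mul(Add(-6, Add(Mul(-3, -11), Mul(3, -11))), Pow(Add(158, -108), -1)))), 42966), -1) = Pow(Add(Mul(133, Pow(Mul(Add(-6, Add(33, -33)), Pow(50, -1)), -1), Add(133, Mul(Add(-6, Add(33, -33)), Pow(50, -1)))), 42966), -1) = Pow(Add(Mul(133, Pow(Mul(Add(-6, 0), Rational(1, 50)), -1), Add(133, Mul(Add(-6, 0), Rational(1, 50)))), 42966), -1) = Pow(Add(Mul(133, Pow(Mul(-6, Rational(1, 50)), -1), Add(133, Mul(-6, Rational(1, 50)))), 42966), -1) = Pow(Add(Mul(133, Pow(Rational(-3, 25), -1), Add(133, Rational(-3, 25))), 42966), -1) = Pow(Add(Mul(133, Rational(-25, 3), Rational(3322, 25)), 42966), -1) = Pow(Add(Rational(-441826, 3), 42966), -1) = Pow(Rational(-312928, 3), -1) = Rational(-3, 312928)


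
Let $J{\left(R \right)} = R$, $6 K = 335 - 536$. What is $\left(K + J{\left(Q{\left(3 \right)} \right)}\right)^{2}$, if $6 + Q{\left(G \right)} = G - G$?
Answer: $\frac{6241}{4} \approx 1560.3$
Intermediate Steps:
$K = - \frac{67}{2}$ ($K = \frac{335 - 536}{6} = \frac{1}{6} \left(-201\right) = - \frac{67}{2} \approx -33.5$)
$Q{\left(G \right)} = -6$ ($Q{\left(G \right)} = -6 + \left(G - G\right) = -6 + 0 = -6$)
$\left(K + J{\left(Q{\left(3 \right)} \right)}\right)^{2} = \left(- \frac{67}{2} - 6\right)^{2} = \left(- \frac{79}{2}\right)^{2} = \frac{6241}{4}$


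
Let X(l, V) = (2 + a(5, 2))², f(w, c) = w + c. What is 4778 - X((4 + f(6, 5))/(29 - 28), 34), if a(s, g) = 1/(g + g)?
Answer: 76367/16 ≈ 4772.9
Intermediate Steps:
f(w, c) = c + w
a(s, g) = 1/(2*g)
X(l, V) = 81/16 (X(l, V) = (2 + (½)/2)² = (2 + (½)*(½))² = (2 + ¼)² = (9/4)² = 81/16)
4778 - X((4 + f(6, 5))/(29 - 28), 34) = 4778 - 1*81/16 = 4778 - 81/16 = 76367/16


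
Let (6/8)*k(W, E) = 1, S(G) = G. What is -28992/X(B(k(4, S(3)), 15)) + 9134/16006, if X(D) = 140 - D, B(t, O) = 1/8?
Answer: -617024445/2985119 ≈ -206.70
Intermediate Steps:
k(W, E) = 4/3 (k(W, E) = (4/3)*1 = 4/3)
B(t, O) = 1/8
-28992/X(B(k(4, S(3)), 15)) + 9134/16006 = -28992/(140 - 1*1/8) + 9134/16006 = -28992/(140 - 1/8) + 9134*(1/16006) = -28992/1119/8 + 4567/8003 = -28992*8/1119 + 4567/8003 = -77312/373 + 4567/8003 = -617024445/2985119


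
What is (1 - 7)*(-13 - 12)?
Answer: 150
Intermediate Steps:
(1 - 7)*(-13 - 12) = -6*(-25) = 150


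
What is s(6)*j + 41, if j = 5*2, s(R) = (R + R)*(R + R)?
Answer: 1481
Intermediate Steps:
s(R) = 4*R² (s(R) = (2*R)*(2*R) = 4*R²)
j = 10
s(6)*j + 41 = (4*6²)*10 + 41 = (4*36)*10 + 41 = 144*10 + 41 = 1440 + 41 = 1481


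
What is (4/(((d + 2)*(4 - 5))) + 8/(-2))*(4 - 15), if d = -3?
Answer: 0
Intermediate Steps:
(4/(((d + 2)*(4 - 5))) + 8/(-2))*(4 - 15) = (4/(((-3 + 2)*(4 - 5))) + 8/(-2))*(4 - 15) = (4/((-1*(-1))) + 8*(-½))*(-11) = (4/1 - 4)*(-11) = (4*1 - 4)*(-11) = (4 - 4)*(-11) = 0*(-11) = 0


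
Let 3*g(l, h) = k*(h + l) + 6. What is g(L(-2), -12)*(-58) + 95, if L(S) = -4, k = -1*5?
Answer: -4703/3 ≈ -1567.7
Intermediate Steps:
k = -5
g(l, h) = 2 - 5*h/3 - 5*l/3 (g(l, h) = (-5*(h + l) + 6)/3 = ((-5*h - 5*l) + 6)/3 = (6 - 5*h - 5*l)/3 = 2 - 5*h/3 - 5*l/3)
g(L(-2), -12)*(-58) + 95 = (2 - 5/3*(-12) - 5/3*(-4))*(-58) + 95 = (2 + 20 + 20/3)*(-58) + 95 = (86/3)*(-58) + 95 = -4988/3 + 95 = -4703/3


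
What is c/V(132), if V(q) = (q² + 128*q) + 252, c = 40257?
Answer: 13419/11524 ≈ 1.1644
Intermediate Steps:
V(q) = 252 + q² + 128*q
c/V(132) = 40257/(252 + 132² + 128*132) = 40257/(252 + 17424 + 16896) = 40257/34572 = 40257*(1/34572) = 13419/11524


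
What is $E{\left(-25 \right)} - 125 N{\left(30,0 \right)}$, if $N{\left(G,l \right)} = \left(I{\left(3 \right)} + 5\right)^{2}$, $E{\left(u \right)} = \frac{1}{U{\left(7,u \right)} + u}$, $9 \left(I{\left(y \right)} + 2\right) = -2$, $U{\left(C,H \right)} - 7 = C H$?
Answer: $- \frac{15078206}{15633} \approx -964.51$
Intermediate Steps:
$U{\left(C,H \right)} = 7 + C H$
$I{\left(y \right)} = - \frac{20}{9}$ ($I{\left(y \right)} = -2 + \frac{1}{9} \left(-2\right) = -2 - \frac{2}{9} = - \frac{20}{9}$)
$E{\left(u \right)} = \frac{1}{7 + 8 u}$ ($E{\left(u \right)} = \frac{1}{\left(7 + 7 u\right) + u} = \frac{1}{7 + 8 u}$)
$N{\left(G,l \right)} = \frac{625}{81}$ ($N{\left(G,l \right)} = \left(- \frac{20}{9} + 5\right)^{2} = \left(\frac{25}{9}\right)^{2} = \frac{625}{81}$)
$E{\left(-25 \right)} - 125 N{\left(30,0 \right)} = \frac{1}{7 + 8 \left(-25\right)} - \frac{78125}{81} = \frac{1}{7 - 200} - \frac{78125}{81} = \frac{1}{-193} - \frac{78125}{81} = - \frac{1}{193} - \frac{78125}{81} = - \frac{15078206}{15633}$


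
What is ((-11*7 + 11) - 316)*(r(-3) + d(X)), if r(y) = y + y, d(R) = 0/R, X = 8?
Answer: 2292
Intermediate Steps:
d(R) = 0
r(y) = 2*y
((-11*7 + 11) - 316)*(r(-3) + d(X)) = ((-11*7 + 11) - 316)*(2*(-3) + 0) = ((-77 + 11) - 316)*(-6 + 0) = (-66 - 316)*(-6) = -382*(-6) = 2292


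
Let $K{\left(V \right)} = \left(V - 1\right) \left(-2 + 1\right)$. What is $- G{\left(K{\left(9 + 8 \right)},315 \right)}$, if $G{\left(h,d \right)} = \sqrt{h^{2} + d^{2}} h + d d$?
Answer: $-99225 + 16 \sqrt{99481} \approx -94179.0$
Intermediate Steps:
$K{\left(V \right)} = 1 - V$ ($K{\left(V \right)} = \left(-1 + V\right) \left(-1\right) = 1 - V$)
$G{\left(h,d \right)} = d^{2} + h \sqrt{d^{2} + h^{2}}$ ($G{\left(h,d \right)} = \sqrt{d^{2} + h^{2}} h + d^{2} = h \sqrt{d^{2} + h^{2}} + d^{2} = d^{2} + h \sqrt{d^{2} + h^{2}}$)
$- G{\left(K{\left(9 + 8 \right)},315 \right)} = - (315^{2} + \left(1 - \left(9 + 8\right)\right) \sqrt{315^{2} + \left(1 - \left(9 + 8\right)\right)^{2}}) = - (99225 + \left(1 - 17\right) \sqrt{99225 + \left(1 - 17\right)^{2}}) = - (99225 - 16 \sqrt{99225 + \left(-16\right)^{2}}) = - (99225 - 16 \sqrt{99225 + 256}) = - (99225 - 16 \sqrt{99481}) = -99225 + 16 \sqrt{99481}$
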